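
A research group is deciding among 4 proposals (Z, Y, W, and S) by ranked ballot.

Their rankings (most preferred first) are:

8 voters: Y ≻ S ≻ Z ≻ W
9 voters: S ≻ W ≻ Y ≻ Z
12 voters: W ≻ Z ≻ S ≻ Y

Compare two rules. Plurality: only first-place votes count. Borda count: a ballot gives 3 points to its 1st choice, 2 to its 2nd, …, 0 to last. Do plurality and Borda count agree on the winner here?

No

Plurality first-place counts: Z 0, Y 8, W 12, S 9 → W.
Borda totals: Z 32, Y 33, W 54, S 55 → S.
The two rules disagree: plurality picks W, Borda picks S.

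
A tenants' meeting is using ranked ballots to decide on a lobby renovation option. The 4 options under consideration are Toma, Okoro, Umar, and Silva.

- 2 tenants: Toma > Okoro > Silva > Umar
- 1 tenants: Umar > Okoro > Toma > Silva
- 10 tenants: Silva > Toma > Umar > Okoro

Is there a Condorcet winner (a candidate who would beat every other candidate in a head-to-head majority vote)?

Head-to-head results (13 voters total):
Toma vs Okoro: Toma wins 12–1.
Toma vs Umar: Toma wins 12–1.
Toma vs Silva: Silva wins 10–3.
Okoro vs Umar: Umar wins 11–2.
Okoro vs Silva: Silva wins 10–3.
Umar vs Silva: Silva wins 12–1.
Silva beats each rival — Toma (10–3), Okoro (10–3), Umar (12–1) — so Silva is the Condorcet winner.

Yes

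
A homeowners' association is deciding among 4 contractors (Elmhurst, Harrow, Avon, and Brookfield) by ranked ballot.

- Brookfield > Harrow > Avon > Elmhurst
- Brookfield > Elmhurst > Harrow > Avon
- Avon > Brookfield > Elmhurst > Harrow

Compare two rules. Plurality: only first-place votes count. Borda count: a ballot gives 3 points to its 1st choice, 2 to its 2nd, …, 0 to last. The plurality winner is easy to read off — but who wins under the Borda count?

Plurality first-place counts: Elmhurst 0, Harrow 0, Avon 1, Brookfield 2 → Brookfield.
Borda totals: Elmhurst 3, Harrow 3, Avon 4, Brookfield 8 → Brookfield.

Brookfield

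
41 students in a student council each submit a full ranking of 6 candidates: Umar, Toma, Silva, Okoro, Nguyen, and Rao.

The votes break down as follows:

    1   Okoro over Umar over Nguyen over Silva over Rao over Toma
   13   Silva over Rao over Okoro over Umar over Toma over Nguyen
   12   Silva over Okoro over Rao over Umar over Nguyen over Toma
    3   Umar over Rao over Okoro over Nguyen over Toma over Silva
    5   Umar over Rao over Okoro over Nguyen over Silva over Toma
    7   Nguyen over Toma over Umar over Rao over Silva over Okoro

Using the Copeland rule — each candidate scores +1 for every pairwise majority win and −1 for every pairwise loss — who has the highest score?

Silva

Pairwise results:
  Umar vs Toma: Umar wins 34–7.
  Umar vs Silva: Silva wins 25–16.
  Umar vs Okoro: Okoro wins 26–15.
  Umar vs Nguyen: Umar wins 34–7.
  Umar vs Rao: Rao wins 25–16.
  Toma vs Silva: Silva wins 31–10.
  Toma vs Okoro: Okoro wins 34–7.
  Toma vs Nguyen: Nguyen wins 28–13.
  Toma vs Rao: Rao wins 34–7.
  Silva vs Okoro: Silva wins 32–9.
  Silva vs Nguyen: Silva wins 25–16.
  Silva vs Rao: Silva wins 26–15.
  Okoro vs Nguyen: Okoro wins 34–7.
  Okoro vs Rao: Rao wins 28–13.
  Nguyen vs Rao: Rao wins 33–8.
Copeland scores (wins − losses):
  Umar: 2 − 3 = -1
  Toma: 0 − 5 = -5
  Silva: 5 − 0 = 5
  Okoro: 3 − 2 = 1
  Nguyen: 1 − 4 = -3
  Rao: 4 − 1 = 3
Silva has the best Copeland score.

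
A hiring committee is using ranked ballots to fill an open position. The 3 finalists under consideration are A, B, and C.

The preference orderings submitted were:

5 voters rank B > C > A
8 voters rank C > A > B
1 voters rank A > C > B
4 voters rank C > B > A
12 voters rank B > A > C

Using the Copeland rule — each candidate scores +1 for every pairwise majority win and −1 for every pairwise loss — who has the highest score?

Pairwise results:
  A vs B: B wins 21–9.
  A vs C: C wins 17–13.
  B vs C: B wins 17–13.
Copeland scores (wins − losses):
  A: 0 − 2 = -2
  B: 2 − 0 = 2
  C: 1 − 1 = 0
B has the best Copeland score.

B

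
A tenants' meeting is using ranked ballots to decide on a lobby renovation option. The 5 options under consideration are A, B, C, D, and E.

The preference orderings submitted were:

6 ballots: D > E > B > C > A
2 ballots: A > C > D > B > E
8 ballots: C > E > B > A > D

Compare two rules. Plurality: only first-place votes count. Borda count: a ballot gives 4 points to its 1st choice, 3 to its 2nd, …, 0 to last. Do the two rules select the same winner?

Yes

Plurality first-place counts: A 2, B 0, C 8, D 6, E 0 → C.
Borda totals: A 16, B 30, C 44, D 28, E 42 → C.
The two rules agree on C.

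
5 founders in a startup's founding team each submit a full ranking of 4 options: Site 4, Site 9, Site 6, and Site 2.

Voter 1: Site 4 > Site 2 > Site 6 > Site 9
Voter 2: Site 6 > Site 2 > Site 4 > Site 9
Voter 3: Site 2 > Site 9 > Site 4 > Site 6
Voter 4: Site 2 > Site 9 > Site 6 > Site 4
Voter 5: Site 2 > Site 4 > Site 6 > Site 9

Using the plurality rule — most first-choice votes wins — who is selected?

Site 2

First-place vote totals:
  Site 4: 1
  Site 9: 0
  Site 6: 1
  Site 2: 3
Site 2 has the most first-place votes.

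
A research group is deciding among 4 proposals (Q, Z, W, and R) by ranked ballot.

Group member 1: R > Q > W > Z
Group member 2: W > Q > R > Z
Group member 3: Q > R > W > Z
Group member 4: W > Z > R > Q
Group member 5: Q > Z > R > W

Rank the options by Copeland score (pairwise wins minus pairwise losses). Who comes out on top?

Q

Pairwise results:
  Q vs Z: Q wins 4–1.
  Q vs W: Q wins 3–2.
  Q vs R: Q wins 3–2.
  Z vs W: W wins 4–1.
  Z vs R: R wins 3–2.
  W vs R: R wins 3–2.
Copeland scores (wins − losses):
  Q: 3 − 0 = 3
  Z: 0 − 3 = -3
  W: 1 − 2 = -1
  R: 2 − 1 = 1
Q has the best Copeland score.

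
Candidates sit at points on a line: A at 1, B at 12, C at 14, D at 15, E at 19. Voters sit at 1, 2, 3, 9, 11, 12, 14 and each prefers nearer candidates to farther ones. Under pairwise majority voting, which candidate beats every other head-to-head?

With single-peaked preferences on a line, the Condorcet winner is the candidate closest to the median voter.
The median voter (position 9) is closest to B at 12.
Check: B vs D — voters closer to B: 6 of 7.

B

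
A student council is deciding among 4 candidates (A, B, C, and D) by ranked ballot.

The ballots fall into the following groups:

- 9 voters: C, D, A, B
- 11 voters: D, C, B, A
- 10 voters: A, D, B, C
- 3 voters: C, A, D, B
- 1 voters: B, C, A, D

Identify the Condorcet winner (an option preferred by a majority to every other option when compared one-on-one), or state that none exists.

D

Head-to-head results (34 voters total):
A vs B: A wins 22–12.
A vs C: C wins 24–10.
A vs D: D wins 20–14.
B vs C: C wins 23–11.
B vs D: D wins 33–1.
C vs D: D wins 21–13.
D beats each rival — A (20–14), B (33–1), C (21–13) — so D is the Condorcet winner.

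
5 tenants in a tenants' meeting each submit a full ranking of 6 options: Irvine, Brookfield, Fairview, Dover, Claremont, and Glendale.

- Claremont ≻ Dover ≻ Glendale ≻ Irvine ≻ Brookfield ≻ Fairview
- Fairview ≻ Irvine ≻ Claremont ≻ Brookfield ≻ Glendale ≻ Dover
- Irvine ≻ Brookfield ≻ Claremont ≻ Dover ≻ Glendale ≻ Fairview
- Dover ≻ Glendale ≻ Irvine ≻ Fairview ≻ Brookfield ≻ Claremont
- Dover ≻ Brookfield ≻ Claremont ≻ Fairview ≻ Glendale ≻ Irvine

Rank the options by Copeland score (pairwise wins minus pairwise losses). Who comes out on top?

Dover

Pairwise results:
  Irvine vs Brookfield: Irvine wins 4–1.
  Irvine vs Fairview: Irvine wins 3–2.
  Irvine vs Dover: Dover wins 3–2.
  Irvine vs Claremont: Irvine wins 3–2.
  Irvine vs Glendale: Glendale wins 3–2.
  Brookfield vs Fairview: Brookfield wins 3–2.
  Brookfield vs Dover: Dover wins 3–2.
  Brookfield vs Claremont: Brookfield wins 3–2.
  Brookfield vs Glendale: Brookfield wins 3–2.
  Fairview vs Dover: Dover wins 4–1.
  Fairview vs Claremont: Claremont wins 3–2.
  Fairview vs Glendale: Glendale wins 3–2.
  Dover vs Claremont: Claremont wins 3–2.
  Dover vs Glendale: Dover wins 4–1.
  Claremont vs Glendale: Claremont wins 4–1.
Copeland scores (wins − losses):
  Irvine: 3 − 2 = 1
  Brookfield: 3 − 2 = 1
  Fairview: 0 − 5 = -5
  Dover: 4 − 1 = 3
  Claremont: 3 − 2 = 1
  Glendale: 2 − 3 = -1
Dover has the best Copeland score.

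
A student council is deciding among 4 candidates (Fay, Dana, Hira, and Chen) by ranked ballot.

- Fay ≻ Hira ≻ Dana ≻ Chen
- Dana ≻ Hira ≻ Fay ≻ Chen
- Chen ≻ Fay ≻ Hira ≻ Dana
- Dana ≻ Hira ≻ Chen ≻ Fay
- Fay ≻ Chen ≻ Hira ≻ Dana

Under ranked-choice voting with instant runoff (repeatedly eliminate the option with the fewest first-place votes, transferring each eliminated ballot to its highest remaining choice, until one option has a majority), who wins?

Fay

Round 1: Fay 2, Dana 2, Chen 1, Hira 0. Hira has the fewest and is eliminated.
Round 2: Fay 2, Dana 2, Chen 1. Chen has the fewest and is eliminated.
Round 3: Fay 3, Dana 2. Fay has a majority.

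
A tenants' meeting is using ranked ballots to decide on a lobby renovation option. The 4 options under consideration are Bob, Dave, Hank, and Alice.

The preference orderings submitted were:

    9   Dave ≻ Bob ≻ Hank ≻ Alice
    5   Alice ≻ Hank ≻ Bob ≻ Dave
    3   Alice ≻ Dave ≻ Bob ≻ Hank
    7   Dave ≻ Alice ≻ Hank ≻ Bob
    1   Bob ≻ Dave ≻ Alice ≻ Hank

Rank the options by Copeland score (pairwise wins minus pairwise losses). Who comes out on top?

Pairwise results:
  Bob vs Dave: Dave wins 19–6.
  Bob vs Hank: Bob wins 13–12.
  Bob vs Alice: Alice wins 15–10.
  Dave vs Hank: Dave wins 20–5.
  Dave vs Alice: Dave wins 17–8.
  Hank vs Alice: Alice wins 16–9.
Copeland scores (wins − losses):
  Bob: 1 − 2 = -1
  Dave: 3 − 0 = 3
  Hank: 0 − 3 = -3
  Alice: 2 − 1 = 1
Dave has the best Copeland score.

Dave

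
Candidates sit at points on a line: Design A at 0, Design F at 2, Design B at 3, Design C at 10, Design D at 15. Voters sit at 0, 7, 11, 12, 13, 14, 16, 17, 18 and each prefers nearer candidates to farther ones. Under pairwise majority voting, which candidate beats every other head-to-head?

Design D

With single-peaked preferences on a line, the Condorcet winner is the candidate closest to the median voter.
The median voter (position 13) is closest to Design D at 15.
Check: Design D vs Design B — voters closer to Design D: 7 of 9.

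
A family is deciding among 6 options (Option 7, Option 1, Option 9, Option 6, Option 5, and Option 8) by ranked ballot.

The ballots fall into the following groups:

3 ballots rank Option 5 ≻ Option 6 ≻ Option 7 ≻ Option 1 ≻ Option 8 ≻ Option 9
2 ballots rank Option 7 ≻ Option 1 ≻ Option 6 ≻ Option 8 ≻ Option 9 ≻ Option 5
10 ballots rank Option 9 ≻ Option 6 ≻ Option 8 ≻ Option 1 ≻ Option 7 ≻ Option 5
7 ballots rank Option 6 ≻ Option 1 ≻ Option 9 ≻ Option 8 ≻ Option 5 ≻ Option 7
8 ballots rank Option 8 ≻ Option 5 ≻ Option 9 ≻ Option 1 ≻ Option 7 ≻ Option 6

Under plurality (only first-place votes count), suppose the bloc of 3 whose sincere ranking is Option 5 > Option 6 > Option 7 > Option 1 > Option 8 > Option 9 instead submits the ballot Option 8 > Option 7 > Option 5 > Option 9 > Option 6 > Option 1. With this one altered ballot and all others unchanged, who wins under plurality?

Option 8

First-place totals with the altered ballot: Option 7 2, Option 1 0, Option 9 10, Option 6 7, Option 5 0, Option 8 11.
The switch changes the winner from Option 9 to Option 8.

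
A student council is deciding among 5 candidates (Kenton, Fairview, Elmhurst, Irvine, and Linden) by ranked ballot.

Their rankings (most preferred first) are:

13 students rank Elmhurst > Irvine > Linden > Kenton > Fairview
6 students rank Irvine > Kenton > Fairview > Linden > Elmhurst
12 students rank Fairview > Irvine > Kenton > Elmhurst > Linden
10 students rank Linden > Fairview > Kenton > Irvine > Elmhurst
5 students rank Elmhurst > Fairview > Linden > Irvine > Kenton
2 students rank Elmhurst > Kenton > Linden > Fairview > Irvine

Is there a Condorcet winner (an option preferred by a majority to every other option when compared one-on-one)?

No

Head-to-head results (48 voters total):
Kenton vs Fairview: Fairview wins 27–21.
Kenton vs Elmhurst: Kenton wins 28–20.
Kenton vs Irvine: Irvine wins 36–12.
Kenton vs Linden: Linden wins 28–20.
Fairview vs Elmhurst: Fairview wins 28–20.
Fairview vs Irvine: Fairview wins 29–19.
Fairview vs Linden: Linden wins 25–23.
Elmhurst vs Irvine: Irvine wins 28–20.
Elmhurst vs Linden: Elmhurst wins 32–16.
Irvine vs Linden: Irvine wins 31–17.
No candidate beats all others: Kenton beats Elmhurst beats Linden beats Kenton, a majority cycle.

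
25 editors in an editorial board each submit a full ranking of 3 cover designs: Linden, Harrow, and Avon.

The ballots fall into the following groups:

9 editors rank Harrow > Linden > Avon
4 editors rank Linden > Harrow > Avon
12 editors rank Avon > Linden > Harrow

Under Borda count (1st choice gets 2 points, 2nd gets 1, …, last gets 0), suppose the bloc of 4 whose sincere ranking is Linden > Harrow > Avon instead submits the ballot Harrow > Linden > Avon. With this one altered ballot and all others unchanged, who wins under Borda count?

Borda totals with the altered ballot: Linden 25, Harrow 26, Avon 24.
The switch changes the winner from Linden to Harrow.

Harrow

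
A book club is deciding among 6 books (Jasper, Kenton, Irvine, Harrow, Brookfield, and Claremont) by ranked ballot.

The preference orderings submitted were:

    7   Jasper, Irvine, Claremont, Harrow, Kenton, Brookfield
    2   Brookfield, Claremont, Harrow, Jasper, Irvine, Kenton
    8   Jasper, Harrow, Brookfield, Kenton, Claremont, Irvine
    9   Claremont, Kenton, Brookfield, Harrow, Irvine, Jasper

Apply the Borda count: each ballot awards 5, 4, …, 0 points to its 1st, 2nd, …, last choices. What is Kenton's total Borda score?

Borda scores:
  Jasper: 7·5 + 2·2 + 8·5 + 9·0 = 79
  Kenton: 7·1 + 2·0 + 8·2 + 9·4 = 59
  Irvine: 7·4 + 2·1 + 8·0 + 9·1 = 39
  Harrow: 7·2 + 2·3 + 8·4 + 9·2 = 70
  Brookfield: 7·0 + 2·5 + 8·3 + 9·3 = 61
  Claremont: 7·3 + 2·4 + 8·1 + 9·5 = 82

59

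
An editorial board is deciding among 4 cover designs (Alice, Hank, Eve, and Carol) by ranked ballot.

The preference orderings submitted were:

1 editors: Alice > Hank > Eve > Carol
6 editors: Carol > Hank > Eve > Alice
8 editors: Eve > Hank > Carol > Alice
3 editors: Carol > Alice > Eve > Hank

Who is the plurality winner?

First-place vote totals:
  Alice: 1
  Hank: 0
  Eve: 8
  Carol: 9
Carol has the most first-place votes.

Carol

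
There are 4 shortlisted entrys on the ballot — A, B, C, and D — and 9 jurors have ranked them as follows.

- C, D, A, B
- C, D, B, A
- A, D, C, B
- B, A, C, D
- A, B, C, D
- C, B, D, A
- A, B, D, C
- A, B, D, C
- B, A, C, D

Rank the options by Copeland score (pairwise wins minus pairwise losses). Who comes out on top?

Pairwise results:
  A vs B: A wins 5–4.
  A vs C: A wins 6–3.
  A vs D: A wins 6–3.
  B vs C: B wins 5–4.
  B vs D: B wins 6–3.
  C vs D: C wins 6–3.
Copeland scores (wins − losses):
  A: 3 − 0 = 3
  B: 2 − 1 = 1
  C: 1 − 2 = -1
  D: 0 − 3 = -3
A has the best Copeland score.

A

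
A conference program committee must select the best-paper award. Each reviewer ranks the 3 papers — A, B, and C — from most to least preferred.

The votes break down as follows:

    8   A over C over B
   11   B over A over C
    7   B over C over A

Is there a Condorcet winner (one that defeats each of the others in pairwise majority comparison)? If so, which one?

B

Head-to-head results (26 voters total):
A vs B: B wins 18–8.
A vs C: A wins 19–7.
B vs C: B wins 18–8.
B beats each rival — A (18–8), C (18–8) — so B is the Condorcet winner.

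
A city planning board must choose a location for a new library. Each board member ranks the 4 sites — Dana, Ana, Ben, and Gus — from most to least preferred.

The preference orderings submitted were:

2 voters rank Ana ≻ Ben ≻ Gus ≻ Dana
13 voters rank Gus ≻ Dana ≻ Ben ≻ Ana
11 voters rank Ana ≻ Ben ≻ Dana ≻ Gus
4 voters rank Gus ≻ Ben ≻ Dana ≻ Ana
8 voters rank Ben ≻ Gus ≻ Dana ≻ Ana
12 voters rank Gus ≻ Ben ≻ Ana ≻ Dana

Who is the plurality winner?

First-place vote totals:
  Dana: 0
  Ana: 13
  Ben: 8
  Gus: 29
Gus has the most first-place votes.

Gus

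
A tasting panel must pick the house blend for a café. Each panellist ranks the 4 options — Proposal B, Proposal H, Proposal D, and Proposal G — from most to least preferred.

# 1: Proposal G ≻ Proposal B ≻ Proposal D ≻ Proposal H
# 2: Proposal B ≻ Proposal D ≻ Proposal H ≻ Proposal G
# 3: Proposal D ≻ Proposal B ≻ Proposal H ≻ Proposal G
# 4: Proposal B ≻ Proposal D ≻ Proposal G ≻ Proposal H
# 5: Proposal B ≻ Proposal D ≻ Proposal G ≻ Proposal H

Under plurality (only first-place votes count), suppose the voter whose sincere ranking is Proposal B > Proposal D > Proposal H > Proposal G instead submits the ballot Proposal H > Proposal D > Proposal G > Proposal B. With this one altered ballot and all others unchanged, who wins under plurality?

Proposal B

First-place totals with the altered ballot: Proposal B 2, Proposal H 1, Proposal D 1, Proposal G 1.
The winner is unchanged: still Proposal B.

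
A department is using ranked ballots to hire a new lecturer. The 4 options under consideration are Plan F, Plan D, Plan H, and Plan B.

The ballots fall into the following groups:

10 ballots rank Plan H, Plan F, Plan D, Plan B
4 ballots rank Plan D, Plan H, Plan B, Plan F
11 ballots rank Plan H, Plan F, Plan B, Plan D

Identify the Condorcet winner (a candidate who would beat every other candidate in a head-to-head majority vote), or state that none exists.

Plan H

Head-to-head results (25 voters total):
Plan F vs Plan D: Plan F wins 21–4.
Plan F vs Plan H: Plan H wins 25–0.
Plan F vs Plan B: Plan F wins 21–4.
Plan D vs Plan H: Plan H wins 21–4.
Plan D vs Plan B: Plan D wins 14–11.
Plan H vs Plan B: Plan H wins 25–0.
Plan H beats each rival — Plan F (25–0), Plan D (21–4), Plan B (25–0) — so Plan H is the Condorcet winner.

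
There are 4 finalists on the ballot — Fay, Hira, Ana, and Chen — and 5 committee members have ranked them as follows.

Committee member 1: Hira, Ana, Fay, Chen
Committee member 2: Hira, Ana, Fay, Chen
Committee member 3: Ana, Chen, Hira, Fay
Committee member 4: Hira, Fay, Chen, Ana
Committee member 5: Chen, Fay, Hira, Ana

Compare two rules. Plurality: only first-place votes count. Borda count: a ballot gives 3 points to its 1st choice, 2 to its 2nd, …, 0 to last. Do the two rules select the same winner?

Yes

Plurality first-place counts: Fay 0, Hira 3, Ana 1, Chen 1 → Hira.
Borda totals: Fay 6, Hira 11, Ana 7, Chen 6 → Hira.
The two rules agree on Hira.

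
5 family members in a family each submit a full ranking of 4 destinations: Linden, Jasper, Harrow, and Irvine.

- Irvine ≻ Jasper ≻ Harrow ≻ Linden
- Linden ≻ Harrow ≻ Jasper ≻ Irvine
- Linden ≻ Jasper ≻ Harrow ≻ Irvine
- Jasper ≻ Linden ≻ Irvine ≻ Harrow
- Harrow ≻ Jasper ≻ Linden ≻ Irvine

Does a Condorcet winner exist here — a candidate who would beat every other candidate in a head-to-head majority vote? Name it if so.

Head-to-head results (5 voters total):
Linden vs Jasper: Jasper wins 3–2.
Linden vs Harrow: Linden wins 3–2.
Linden vs Irvine: Linden wins 4–1.
Jasper vs Harrow: Jasper wins 3–2.
Jasper vs Irvine: Jasper wins 4–1.
Harrow vs Irvine: Harrow wins 3–2.
Jasper beats each rival — Linden (3–2), Harrow (3–2), Irvine (4–1) — so Jasper is the Condorcet winner.

Jasper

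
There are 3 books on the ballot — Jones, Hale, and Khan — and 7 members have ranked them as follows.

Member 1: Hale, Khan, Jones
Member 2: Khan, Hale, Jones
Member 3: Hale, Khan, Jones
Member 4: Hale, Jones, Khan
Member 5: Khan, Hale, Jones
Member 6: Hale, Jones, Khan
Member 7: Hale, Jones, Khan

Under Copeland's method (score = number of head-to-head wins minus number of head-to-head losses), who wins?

Hale

Pairwise results:
  Jones vs Hale: Hale wins 7–0.
  Jones vs Khan: Khan wins 4–3.
  Hale vs Khan: Hale wins 5–2.
Copeland scores (wins − losses):
  Jones: 0 − 2 = -2
  Hale: 2 − 0 = 2
  Khan: 1 − 1 = 0
Hale has the best Copeland score.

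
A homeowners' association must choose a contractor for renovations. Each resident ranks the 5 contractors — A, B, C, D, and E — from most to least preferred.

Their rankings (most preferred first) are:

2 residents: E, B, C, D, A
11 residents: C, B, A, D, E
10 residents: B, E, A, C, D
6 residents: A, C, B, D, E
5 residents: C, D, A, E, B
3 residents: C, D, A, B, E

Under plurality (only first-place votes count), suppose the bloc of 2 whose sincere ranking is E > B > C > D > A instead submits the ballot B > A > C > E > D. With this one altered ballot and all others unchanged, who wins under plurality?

First-place totals with the altered ballot: A 6, B 12, C 19, D 0, E 0.
The winner is unchanged: still C.

C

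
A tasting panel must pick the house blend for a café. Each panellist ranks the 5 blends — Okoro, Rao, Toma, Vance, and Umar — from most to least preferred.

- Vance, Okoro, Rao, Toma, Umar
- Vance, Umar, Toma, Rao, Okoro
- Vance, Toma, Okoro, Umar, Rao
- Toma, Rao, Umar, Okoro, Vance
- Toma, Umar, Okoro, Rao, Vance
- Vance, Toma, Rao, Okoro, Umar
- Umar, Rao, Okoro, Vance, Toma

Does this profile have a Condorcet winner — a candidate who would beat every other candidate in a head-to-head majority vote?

Yes

Head-to-head results (7 voters total):
Okoro vs Rao: Rao wins 4–3.
Okoro vs Toma: Toma wins 5–2.
Okoro vs Vance: Vance wins 4–3.
Okoro vs Umar: Umar wins 4–3.
Rao vs Toma: Toma wins 5–2.
Rao vs Vance: Vance wins 4–3.
Rao vs Umar: Umar wins 4–3.
Toma vs Vance: Vance wins 5–2.
Toma vs Umar: Toma wins 5–2.
Vance vs Umar: Vance wins 4–3.
Vance beats each rival — Okoro (4–3), Rao (4–3), Toma (5–2), Umar (4–3) — so Vance is the Condorcet winner.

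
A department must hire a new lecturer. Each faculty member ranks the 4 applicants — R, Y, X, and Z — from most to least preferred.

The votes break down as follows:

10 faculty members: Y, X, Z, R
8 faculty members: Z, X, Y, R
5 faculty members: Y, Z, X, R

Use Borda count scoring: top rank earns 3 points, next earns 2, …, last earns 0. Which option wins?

Borda scores:
  R: 10·0 + 8·0 + 5·0 = 0
  Y: 10·3 + 8·1 + 5·3 = 53
  X: 10·2 + 8·2 + 5·1 = 41
  Z: 10·1 + 8·3 + 5·2 = 44
Y has the highest total.

Y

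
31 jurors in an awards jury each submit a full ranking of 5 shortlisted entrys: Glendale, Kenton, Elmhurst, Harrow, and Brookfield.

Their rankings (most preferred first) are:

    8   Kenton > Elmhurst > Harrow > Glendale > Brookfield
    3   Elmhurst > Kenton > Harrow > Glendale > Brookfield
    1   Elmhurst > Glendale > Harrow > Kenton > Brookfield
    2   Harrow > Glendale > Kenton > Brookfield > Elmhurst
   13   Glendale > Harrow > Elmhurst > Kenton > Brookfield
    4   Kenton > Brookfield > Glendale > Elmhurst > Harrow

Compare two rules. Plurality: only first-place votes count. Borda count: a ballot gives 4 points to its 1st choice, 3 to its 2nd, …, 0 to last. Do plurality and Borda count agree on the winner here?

Yes

Plurality first-place counts: Glendale 13, Kenton 12, Elmhurst 4, Harrow 2, Brookfield 0 → Glendale.
Borda totals: Glendale 80, Kenton 75, Elmhurst 70, Harrow 71, Brookfield 14 → Glendale.
The two rules agree on Glendale.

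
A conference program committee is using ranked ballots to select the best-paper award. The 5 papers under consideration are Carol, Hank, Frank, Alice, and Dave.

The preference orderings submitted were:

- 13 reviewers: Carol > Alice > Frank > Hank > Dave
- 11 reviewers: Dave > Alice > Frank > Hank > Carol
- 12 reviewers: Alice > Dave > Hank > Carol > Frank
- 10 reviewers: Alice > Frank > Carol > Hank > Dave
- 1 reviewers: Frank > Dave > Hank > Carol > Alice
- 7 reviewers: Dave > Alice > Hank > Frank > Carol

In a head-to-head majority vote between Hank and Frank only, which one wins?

Frank

Ballots ranking Hank above Frank: 12+7 = 19.
Ballots ranking Frank above Hank: 13+11+10+1 = 35.
Frank wins the head-to-head, 35–19.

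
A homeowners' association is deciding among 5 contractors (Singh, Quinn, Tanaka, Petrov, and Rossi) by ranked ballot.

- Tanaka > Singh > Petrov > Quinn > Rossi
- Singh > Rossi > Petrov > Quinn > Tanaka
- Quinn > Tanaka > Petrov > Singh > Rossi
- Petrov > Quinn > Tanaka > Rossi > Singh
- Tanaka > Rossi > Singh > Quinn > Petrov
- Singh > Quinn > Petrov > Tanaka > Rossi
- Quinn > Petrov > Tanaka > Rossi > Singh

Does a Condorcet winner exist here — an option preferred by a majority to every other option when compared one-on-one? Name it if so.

None — there is no Condorcet winner

Head-to-head results (7 voters total):
Singh vs Quinn: Singh wins 4–3.
Singh vs Tanaka: Tanaka wins 5–2.
Singh vs Petrov: Singh wins 4–3.
Singh vs Rossi: Singh wins 4–3.
Quinn vs Tanaka: Quinn wins 5–2.
Quinn vs Petrov: Quinn wins 4–3.
Quinn vs Rossi: Quinn wins 5–2.
Tanaka vs Petrov: Petrov wins 4–3.
Tanaka vs Rossi: Tanaka wins 6–1.
Petrov vs Rossi: Petrov wins 5–2.
No candidate beats all others: Singh beats Quinn beats Tanaka beats Singh, a majority cycle.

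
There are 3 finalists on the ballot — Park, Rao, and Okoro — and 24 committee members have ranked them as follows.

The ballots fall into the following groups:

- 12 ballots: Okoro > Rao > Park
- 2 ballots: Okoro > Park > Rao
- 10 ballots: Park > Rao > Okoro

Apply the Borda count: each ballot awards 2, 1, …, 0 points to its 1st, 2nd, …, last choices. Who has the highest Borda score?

Okoro

Borda scores:
  Park: 12·0 + 2·1 + 10·2 = 22
  Rao: 12·1 + 2·0 + 10·1 = 22
  Okoro: 12·2 + 2·2 + 10·0 = 28
Okoro has the highest total.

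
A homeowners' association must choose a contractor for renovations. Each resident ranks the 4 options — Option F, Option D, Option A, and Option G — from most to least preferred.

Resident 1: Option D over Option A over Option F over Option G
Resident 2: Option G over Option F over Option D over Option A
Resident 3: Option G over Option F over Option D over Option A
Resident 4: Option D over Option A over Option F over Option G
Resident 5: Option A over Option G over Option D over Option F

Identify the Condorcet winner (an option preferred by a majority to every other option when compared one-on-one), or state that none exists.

Head-to-head results (5 voters total):
Option F vs Option D: Option D wins 3–2.
Option F vs Option A: Option A wins 3–2.
Option F vs Option G: Option G wins 3–2.
Option D vs Option A: Option D wins 4–1.
Option D vs Option G: Option G wins 3–2.
Option A vs Option G: Option A wins 3–2.
No candidate beats all others: Option D beats Option A beats Option G beats Option D, a majority cycle.

There is no Condorcet winner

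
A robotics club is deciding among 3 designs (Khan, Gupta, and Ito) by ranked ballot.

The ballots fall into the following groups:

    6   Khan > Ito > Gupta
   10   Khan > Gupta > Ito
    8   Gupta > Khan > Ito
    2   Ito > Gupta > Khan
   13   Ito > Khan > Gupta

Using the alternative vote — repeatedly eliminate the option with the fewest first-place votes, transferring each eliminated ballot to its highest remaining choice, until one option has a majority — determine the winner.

Round 1: Khan 16, Ito 15, Gupta 8. Gupta has the fewest and is eliminated.
Round 2: Khan 24, Ito 15. Khan has a majority.

Khan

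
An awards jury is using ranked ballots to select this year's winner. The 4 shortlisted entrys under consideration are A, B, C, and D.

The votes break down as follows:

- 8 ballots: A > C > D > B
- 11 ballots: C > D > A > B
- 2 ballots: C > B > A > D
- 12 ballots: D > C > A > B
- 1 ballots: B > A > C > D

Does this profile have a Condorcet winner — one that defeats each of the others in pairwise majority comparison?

Yes

Head-to-head results (34 voters total):
A vs B: A wins 31–3.
A vs C: C wins 25–9.
A vs D: D wins 23–11.
B vs C: C wins 33–1.
B vs D: D wins 31–3.
C vs D: C wins 22–12.
C beats each rival — A (25–9), B (33–1), D (22–12) — so C is the Condorcet winner.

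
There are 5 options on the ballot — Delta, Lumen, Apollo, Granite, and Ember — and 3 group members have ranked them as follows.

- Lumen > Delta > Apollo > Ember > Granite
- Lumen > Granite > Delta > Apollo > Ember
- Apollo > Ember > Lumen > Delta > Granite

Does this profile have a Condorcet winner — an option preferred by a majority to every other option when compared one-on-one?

Head-to-head results (3 voters total):
Delta vs Lumen: Lumen wins 3–0.
Delta vs Apollo: Delta wins 2–1.
Delta vs Granite: Delta wins 2–1.
Delta vs Ember: Delta wins 2–1.
Lumen vs Apollo: Lumen wins 2–1.
Lumen vs Granite: Lumen wins 3–0.
Lumen vs Ember: Lumen wins 2–1.
Apollo vs Granite: Apollo wins 2–1.
Apollo vs Ember: Apollo wins 3–0.
Granite vs Ember: Ember wins 2–1.
Lumen beats each rival — Delta (3–0), Apollo (2–1), Granite (3–0), Ember (2–1) — so Lumen is the Condorcet winner.

Yes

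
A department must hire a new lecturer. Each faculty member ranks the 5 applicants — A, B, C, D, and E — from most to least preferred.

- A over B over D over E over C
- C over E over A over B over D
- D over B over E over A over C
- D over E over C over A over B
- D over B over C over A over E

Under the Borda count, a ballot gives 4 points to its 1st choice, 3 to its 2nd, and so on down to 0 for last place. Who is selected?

Borda scores:
  A: 4 + 2 + 1 + 1 + 1 = 9
  B: 3 + 1 + 3 + 0 + 3 = 10
  C: 0 + 4 + 0 + 2 + 2 = 8
  D: 2 + 0 + 4 + 4 + 4 = 14
  E: 1 + 3 + 2 + 3 + 0 = 9
D has the highest total.

D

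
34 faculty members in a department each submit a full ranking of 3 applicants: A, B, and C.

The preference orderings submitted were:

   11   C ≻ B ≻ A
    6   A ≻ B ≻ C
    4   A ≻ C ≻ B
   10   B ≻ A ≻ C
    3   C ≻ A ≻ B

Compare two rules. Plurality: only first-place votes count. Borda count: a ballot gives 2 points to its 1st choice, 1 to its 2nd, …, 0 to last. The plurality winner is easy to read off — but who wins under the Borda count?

Plurality first-place counts: A 10, B 10, C 14 → C.
Borda totals: A 33, B 37, C 32 → B.

B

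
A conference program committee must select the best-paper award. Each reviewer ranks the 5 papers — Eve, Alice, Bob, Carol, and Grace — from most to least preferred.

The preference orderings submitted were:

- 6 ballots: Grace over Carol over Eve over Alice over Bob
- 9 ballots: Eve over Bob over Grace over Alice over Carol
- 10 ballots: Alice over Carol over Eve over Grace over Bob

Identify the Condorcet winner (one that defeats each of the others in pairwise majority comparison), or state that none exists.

Head-to-head results (25 voters total):
Eve vs Alice: Eve wins 15–10.
Eve vs Bob: Eve wins 25–0.
Eve vs Carol: Carol wins 16–9.
Eve vs Grace: Eve wins 19–6.
Alice vs Bob: Alice wins 16–9.
Alice vs Carol: Alice wins 19–6.
Alice vs Grace: Grace wins 15–10.
Bob vs Carol: Carol wins 16–9.
Bob vs Grace: Grace wins 16–9.
Carol vs Grace: Grace wins 15–10.
No candidate beats all others: Eve beats Alice beats Carol beats Eve, a majority cycle.

There is no Condorcet winner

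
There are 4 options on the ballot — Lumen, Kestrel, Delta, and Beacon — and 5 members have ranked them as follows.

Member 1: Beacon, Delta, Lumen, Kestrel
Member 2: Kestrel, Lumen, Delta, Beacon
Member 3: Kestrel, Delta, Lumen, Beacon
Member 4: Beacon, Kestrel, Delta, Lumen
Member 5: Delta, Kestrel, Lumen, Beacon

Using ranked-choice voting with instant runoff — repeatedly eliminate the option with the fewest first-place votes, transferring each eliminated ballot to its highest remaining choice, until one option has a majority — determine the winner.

Kestrel

Round 1: Kestrel 2, Beacon 2, Delta 1, Lumen 0. Lumen has the fewest and is eliminated.
Round 2: Kestrel 2, Beacon 2, Delta 1. Delta has the fewest and is eliminated.
Round 3: Kestrel 3, Beacon 2. Kestrel has a majority.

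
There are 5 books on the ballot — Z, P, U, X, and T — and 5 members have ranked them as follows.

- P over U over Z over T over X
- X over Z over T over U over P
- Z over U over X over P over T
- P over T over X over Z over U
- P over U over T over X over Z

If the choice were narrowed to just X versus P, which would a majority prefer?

Ballots ranking X above P: 2.
Ballots ranking P above X: 3.
P wins the head-to-head, 3–2.

P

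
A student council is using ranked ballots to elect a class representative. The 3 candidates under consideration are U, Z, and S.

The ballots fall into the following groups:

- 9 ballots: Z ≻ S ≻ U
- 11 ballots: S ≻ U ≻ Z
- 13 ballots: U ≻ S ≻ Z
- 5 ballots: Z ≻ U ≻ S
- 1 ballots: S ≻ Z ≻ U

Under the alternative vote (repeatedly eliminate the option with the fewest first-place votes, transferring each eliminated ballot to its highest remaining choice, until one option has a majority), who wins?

U

Round 1: Z 14, U 13, S 12. S has the fewest and is eliminated.
Round 2: U 24, Z 15. U has a majority.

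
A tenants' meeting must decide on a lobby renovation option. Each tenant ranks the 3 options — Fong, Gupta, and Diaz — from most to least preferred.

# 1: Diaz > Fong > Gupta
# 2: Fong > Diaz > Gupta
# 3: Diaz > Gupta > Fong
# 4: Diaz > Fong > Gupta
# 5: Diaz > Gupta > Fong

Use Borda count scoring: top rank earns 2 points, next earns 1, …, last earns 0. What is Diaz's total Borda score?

9

Borda scores:
  Fong: 1 + 2 + 0 + 1 + 0 = 4
  Gupta: 0 + 0 + 1 + 0 + 1 = 2
  Diaz: 2 + 1 + 2 + 2 + 2 = 9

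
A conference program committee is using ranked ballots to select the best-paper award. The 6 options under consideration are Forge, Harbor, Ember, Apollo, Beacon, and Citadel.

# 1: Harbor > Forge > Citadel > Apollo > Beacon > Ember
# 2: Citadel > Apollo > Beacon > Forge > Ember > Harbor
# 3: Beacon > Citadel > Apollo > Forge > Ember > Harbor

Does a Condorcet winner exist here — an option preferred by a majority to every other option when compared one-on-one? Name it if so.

Head-to-head results (3 voters total):
Forge vs Harbor: Forge wins 2–1.
Forge vs Ember: Forge wins 3–0.
Forge vs Apollo: Apollo wins 2–1.
Forge vs Beacon: Beacon wins 2–1.
Forge vs Citadel: Citadel wins 2–1.
Harbor vs Ember: Ember wins 2–1.
Harbor vs Apollo: Apollo wins 2–1.
Harbor vs Beacon: Beacon wins 2–1.
Harbor vs Citadel: Citadel wins 2–1.
Ember vs Apollo: Apollo wins 3–0.
Ember vs Beacon: Beacon wins 3–0.
Ember vs Citadel: Citadel wins 3–0.
Apollo vs Beacon: Apollo wins 2–1.
Apollo vs Citadel: Citadel wins 3–0.
Beacon vs Citadel: Citadel wins 2–1.
Citadel beats each rival — Forge (2–1), Harbor (2–1), Ember (3–0), Apollo (3–0), Beacon (2–1) — so Citadel is the Condorcet winner.

Citadel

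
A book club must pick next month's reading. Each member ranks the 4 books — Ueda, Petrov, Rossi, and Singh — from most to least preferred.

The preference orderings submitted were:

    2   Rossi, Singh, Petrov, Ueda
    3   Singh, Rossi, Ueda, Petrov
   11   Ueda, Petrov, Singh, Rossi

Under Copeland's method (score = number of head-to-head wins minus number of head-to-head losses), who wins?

Ueda

Pairwise results:
  Ueda vs Petrov: Ueda wins 14–2.
  Ueda vs Rossi: Ueda wins 11–5.
  Ueda vs Singh: Ueda wins 11–5.
  Petrov vs Rossi: Petrov wins 11–5.
  Petrov vs Singh: Petrov wins 11–5.
  Rossi vs Singh: Singh wins 14–2.
Copeland scores (wins − losses):
  Ueda: 3 − 0 = 3
  Petrov: 2 − 1 = 1
  Rossi: 0 − 3 = -3
  Singh: 1 − 2 = -1
Ueda has the best Copeland score.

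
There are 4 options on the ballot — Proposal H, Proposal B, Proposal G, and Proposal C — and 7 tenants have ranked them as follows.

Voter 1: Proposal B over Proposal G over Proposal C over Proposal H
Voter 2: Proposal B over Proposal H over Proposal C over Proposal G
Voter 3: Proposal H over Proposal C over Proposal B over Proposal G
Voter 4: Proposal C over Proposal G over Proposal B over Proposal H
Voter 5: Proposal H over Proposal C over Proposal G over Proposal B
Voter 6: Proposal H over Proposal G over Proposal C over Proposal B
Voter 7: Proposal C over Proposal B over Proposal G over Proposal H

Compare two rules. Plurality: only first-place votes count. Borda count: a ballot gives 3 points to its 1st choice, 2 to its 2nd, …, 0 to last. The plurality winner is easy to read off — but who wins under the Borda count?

Proposal C

Plurality first-place counts: Proposal H 3, Proposal B 2, Proposal G 0, Proposal C 2 → Proposal H.
Borda totals: Proposal H 11, Proposal B 10, Proposal G 8, Proposal C 13 → Proposal C.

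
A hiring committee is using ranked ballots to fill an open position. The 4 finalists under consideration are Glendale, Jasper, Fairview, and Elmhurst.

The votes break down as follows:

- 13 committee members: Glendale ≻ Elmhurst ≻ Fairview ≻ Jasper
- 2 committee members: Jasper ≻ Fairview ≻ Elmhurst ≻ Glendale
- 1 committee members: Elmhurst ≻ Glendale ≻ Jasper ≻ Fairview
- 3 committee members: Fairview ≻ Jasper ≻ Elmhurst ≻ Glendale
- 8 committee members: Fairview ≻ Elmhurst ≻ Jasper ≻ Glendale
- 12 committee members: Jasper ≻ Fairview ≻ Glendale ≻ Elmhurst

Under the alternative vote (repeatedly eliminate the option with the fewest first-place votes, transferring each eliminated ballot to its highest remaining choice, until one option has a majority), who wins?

Jasper

Round 1: Jasper 14, Glendale 13, Fairview 11, Elmhurst 1. Elmhurst has the fewest and is eliminated.
Round 2: Glendale 14, Jasper 14, Fairview 11. Fairview has the fewest and is eliminated.
Round 3: Jasper 25, Glendale 14. Jasper has a majority.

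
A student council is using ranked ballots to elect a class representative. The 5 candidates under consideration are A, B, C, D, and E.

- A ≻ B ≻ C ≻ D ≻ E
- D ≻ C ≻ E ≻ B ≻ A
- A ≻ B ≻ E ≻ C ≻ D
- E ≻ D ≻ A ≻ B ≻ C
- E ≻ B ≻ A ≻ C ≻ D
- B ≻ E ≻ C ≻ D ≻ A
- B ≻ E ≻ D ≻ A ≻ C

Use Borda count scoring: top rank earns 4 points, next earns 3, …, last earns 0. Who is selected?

Borda scores:
  A: 4 + 0 + 4 + 2 + 2 + 0 + 1 = 13
  B: 3 + 1 + 3 + 1 + 3 + 4 + 4 = 19
  C: 2 + 3 + 1 + 0 + 1 + 2 + 0 = 9
  D: 1 + 4 + 0 + 3 + 0 + 1 + 2 = 11
  E: 0 + 2 + 2 + 4 + 4 + 3 + 3 = 18
B has the highest total.

B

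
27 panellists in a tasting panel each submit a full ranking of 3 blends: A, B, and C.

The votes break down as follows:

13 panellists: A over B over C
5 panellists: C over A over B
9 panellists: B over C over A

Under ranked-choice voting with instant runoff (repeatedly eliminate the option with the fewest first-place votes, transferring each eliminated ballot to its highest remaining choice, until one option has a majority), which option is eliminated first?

C

Round 1: A 13, B 9, C 5. C has the fewest and is eliminated.
Round 2: A 18, B 9. A has a majority.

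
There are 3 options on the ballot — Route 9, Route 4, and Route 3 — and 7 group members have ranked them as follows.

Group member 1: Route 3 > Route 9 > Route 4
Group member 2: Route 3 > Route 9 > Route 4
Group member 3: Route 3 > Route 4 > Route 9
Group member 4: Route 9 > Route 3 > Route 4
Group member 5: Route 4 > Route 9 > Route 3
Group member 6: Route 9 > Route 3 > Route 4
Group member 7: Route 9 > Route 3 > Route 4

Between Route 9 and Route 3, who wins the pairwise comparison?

Route 9

Ballots ranking Route 9 above Route 3: 4.
Ballots ranking Route 3 above Route 9: 3.
Route 9 wins the head-to-head, 4–3.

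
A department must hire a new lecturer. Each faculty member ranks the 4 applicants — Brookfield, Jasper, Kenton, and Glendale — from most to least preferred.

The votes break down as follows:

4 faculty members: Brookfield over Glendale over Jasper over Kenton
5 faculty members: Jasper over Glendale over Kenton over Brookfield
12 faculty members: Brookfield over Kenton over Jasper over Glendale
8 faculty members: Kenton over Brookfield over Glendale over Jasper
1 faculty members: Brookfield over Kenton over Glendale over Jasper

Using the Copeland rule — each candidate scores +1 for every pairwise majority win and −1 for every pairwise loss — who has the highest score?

Pairwise results:
  Brookfield vs Jasper: Brookfield wins 25–5.
  Brookfield vs Kenton: Brookfield wins 17–13.
  Brookfield vs Glendale: Brookfield wins 25–5.
  Jasper vs Kenton: Kenton wins 21–9.
  Jasper vs Glendale: Jasper wins 17–13.
  Kenton vs Glendale: Kenton wins 21–9.
Copeland scores (wins − losses):
  Brookfield: 3 − 0 = 3
  Jasper: 1 − 2 = -1
  Kenton: 2 − 1 = 1
  Glendale: 0 − 3 = -3
Brookfield has the best Copeland score.

Brookfield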